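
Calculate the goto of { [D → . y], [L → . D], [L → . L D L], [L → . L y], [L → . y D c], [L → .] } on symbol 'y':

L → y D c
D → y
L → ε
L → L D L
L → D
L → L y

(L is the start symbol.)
{ [D → . y], [D → y .], [L → y . D c] }

GOTO(I, 'y') = CLOSURE({ [A → αX.β] : [A → α.Xβ] ∈ I, X = 'y' })

Items with dot before 'y', with the dot advanced:
  [D → . y] → [D → y .]
  [L → . y D c] → [L → y . D c]
Closure of the advanced items:
  [L → y . D c] has the dot before D: add [D → . y]

GOTO = { [D → . y], [D → y .], [L → y . D c] }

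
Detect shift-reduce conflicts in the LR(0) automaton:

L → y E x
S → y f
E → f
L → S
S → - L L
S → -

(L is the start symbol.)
Yes — I1: [S → - .] vs [L → . y E x]

A shift-reduce conflict occurs when an LR(0) state has both:
  - a complete (reduce) item [A → α .] (dot at the end), and
  - a shift item [B → β . c γ] (dot before a terminal).

Augment with L' → L and build the canonical LR(0) collection (I0 = CLOSURE({[L' → . L]}), then GOTO on every symbol after a dot until no new states appear). It has 10 states:
  I0: { [L → . S], [L → . y E x], [L' → . L], [S → . - L L], [S → . -], [S → . y f] }  — shift
  I1: { [L → . S], [L → . y E x], [S → - . L L], [S → - .], [S → . - L L], [S → . -], [S → . y f] }  — shift, reduce
  I2: { [L' → L .] }  — accept
  I3: { [L → S .] }  — reduce
  I4: { [E → . f], [L → y . E x], [S → y . f] }  — shift
  I5: { [L → y E . x] }  — shift
  I6: { [E → f .], [S → y f .] }  — 2 reduces
  I7: { [L → y E x .] }  — reduce
  I8: { [L → . S], [L → . y E x], [S → - L . L], [S → . - L L], [S → . -], [S → . y f] }  — shift
  I9: { [S → - L L .] }  — reduce

I1 contains reduce item [S → - .] and shift items [L → . y E x], [S → . -], [S → . - L L], [S → . y f] — shift-reduce conflict.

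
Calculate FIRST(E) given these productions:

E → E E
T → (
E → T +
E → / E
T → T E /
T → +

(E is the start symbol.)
{ '(', '+', '/' }

To compute FIRST(E), examine every production with E on the left-hand side, reading each right-hand side left to right until a non-nullable symbol is reached.

FIRST sets of the other non-terminals involved (by the same procedure, iterated to a fixed point):
  FIRST(T) = { '(', '+' }

From E → E E:
  - E is the symbol being defined: contributes nothing new
    E is not nullable, so stop
From E → T +:
  - T is a non-terminal: add FIRST(T) \ {ε} = { '(', '+' }
    T is not nullable, so stop
From E → / E:
  - '/' is a terminal: add '/' and stop

Collecting: FIRST(E) = { '(', '+', '/' }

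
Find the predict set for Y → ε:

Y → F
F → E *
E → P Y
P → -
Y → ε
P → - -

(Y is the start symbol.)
PREDICT(Y → ε) = (FIRST(RHS) \ {ε}) ∪ (FOLLOW(Y) if ε ∈ FIRST(RHS), i.e. RHS ⇒* ε)
The right-hand side is ε (FIRST(ε) = { ε }), so the predict set is FOLLOW(Y) = { $, '*' }
PREDICT(Y → ε) = { $, '*' }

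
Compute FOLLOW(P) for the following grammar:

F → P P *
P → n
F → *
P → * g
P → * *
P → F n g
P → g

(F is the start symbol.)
To compute FOLLOW(P), find every occurrence of P on a right-hand side N → α P β: add FIRST(β) \ {ε}, and if β is empty or nullable also add FOLLOW(N). Iterate to a fixed point.

In F → P P *: P is followed by P '*', add FIRST(P '*') \ {ε} = { '*', 'g', 'n' }
In F → P P *: P is followed by '*', add FIRST('*') \ {ε} = { '*' }

Taking the union: FOLLOW(P) = { '*', 'g', 'n' }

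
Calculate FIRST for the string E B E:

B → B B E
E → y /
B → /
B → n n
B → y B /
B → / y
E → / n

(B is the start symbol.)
FIRST sets of the non-terminals involved (from the grammar, by fixed-point iteration):
  FIRST(E) = { '/', 'y' }

To compute FIRST(E B E), process the symbols left to right:
Symbol E is a non-terminal. Add FIRST(E) \ {ε} = { '/', 'y' }
E is not nullable (ε ∉ FIRST(E)), so stop here.
FIRST(E B E) = { '/', 'y' }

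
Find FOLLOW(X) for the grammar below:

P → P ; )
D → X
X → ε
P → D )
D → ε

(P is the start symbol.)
To compute FOLLOW(X), find every occurrence of X on a right-hand side N → α X β: add FIRST(β) \ {ε}, and if β is empty or nullable also add FOLLOW(N). Iterate to a fixed point.

In D → X: X is at the end, add FOLLOW(D)

The FOLLOW sets referred to above (computed the same way, to a fixed point):
  FOLLOW(D) = { ')' }

Taking the union: FOLLOW(X) = { ')' }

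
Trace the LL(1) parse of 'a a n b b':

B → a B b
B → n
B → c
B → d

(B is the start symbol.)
Stack is shown with the top on the left.

Stack      Input        Action
------------------------------
B $        a a n b b $  output B → a B b
a B b $    a a n b b $  match 'a'
B b $      a n b b $    output B → a B b
a B b b $  a n b b $    match 'a'
B b b $    n b b $      output B → n
n b b $    n b b $      match 'n'
b b $      b b $        match 'b'
b $        b $          match 'b'
$          $            accept

The string is accepted.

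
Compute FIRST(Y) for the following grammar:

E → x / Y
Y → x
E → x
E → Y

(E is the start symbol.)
From Y → x:
  - x is a terminal: add 'x' and stop

Collecting: FIRST(Y) = { 'x' }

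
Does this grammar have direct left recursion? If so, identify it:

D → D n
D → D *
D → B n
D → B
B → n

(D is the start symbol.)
D → D n: LEFT RECURSIVE (starts with D)
D → D *: LEFT RECURSIVE (starts with D)
D → B n: starts with B
D → B: starts with B
B → n: starts with n

The grammar has direct left recursion on: D.

Answer: Yes, D is left-recursive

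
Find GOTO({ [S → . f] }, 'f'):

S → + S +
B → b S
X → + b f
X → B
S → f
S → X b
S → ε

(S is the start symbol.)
GOTO(I, 'f') = CLOSURE({ [A → αX.β] : [A → α.Xβ] ∈ I, X = 'f' })

Items with dot before 'f', with the dot advanced:
  [S → . f] → [S → f .]
Closure adds nothing (no advanced item has the dot before a non-terminal).

GOTO = { [S → f .] }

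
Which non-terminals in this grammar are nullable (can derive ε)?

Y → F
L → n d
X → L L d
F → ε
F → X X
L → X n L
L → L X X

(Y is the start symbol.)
{ 'F', 'Y' }

A non-terminal is nullable if it can derive ε (the empty string): either it has an ε-production, or it has a production whose right-hand side consists entirely of nullable non-terminals.

ε-productions: F → ε
So F is immediately nullable.
Y → F: every symbol on the right is nullable, so Y is nullable too.
No further non-terminal can be added: every production for the remaining non-terminals contains a terminal or a non-nullable non-terminal.
Nullable = { 'F', 'Y' }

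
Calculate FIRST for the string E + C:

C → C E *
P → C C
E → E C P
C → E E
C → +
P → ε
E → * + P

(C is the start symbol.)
{ '*' }

FIRST sets of the non-terminals involved (from the grammar, by fixed-point iteration):
  FIRST(E) = { '*' }

To compute FIRST(E + C), process the symbols left to right:
Symbol E is a non-terminal. Add FIRST(E) \ {ε} = { '*' }
E is not nullable (ε ∉ FIRST(E)), so stop here.
FIRST(E + C) = { '*' }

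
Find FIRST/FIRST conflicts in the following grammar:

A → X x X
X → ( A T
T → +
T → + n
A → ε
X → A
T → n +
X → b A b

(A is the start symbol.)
Yes. X → '(' A T / X → A on { '(' }; X → A / X → b A b on { 'b' }; T → '+' / T → '+' n on { '+' }

FIRST sets of the non-terminals at (or reachable through a nullable prefix from) the front of some alternative:
  FIRST(X) = { '(', 'b', 'x', ε }
  FIRST(A) = { '(', 'b', 'x', ε }

Productions for A:
  A → X x X: FIRST = { '(', 'b', 'x' }
  A → ε: FIRST = { ε }
Productions for X:
  X → ( A T: FIRST = { '(' }
  X → A: FIRST = { '(', 'b', 'x', ε }
  X → b A b: FIRST = { 'b' }
Productions for T:
  T → +: FIRST = { '+' }
  T → + n: FIRST = { '+' }
  T → n +: FIRST = { 'n' }

Conflict for X: X → ( A T and X → A
  Overlap: { '(' }
Conflict for X: X → A and X → b A b
  Overlap: { 'b' }
Conflict for T: T → + and T → + n
  Overlap: { '+' }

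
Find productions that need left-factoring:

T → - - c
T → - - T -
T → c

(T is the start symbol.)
Yes, T has productions with common prefix '- -'

Left-factoring is needed when two productions for the same non-terminal
share a common prefix on the right-hand side.

Productions for T:
  T → - - c
  T → - - T -
  T → c

Found common prefix '- -' in productions for T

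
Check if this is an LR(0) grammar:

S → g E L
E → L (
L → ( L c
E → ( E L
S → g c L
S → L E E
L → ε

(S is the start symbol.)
No. Shift-reduce conflict between [L → .] and [L → . ( L c]

Augment with S' → S and build the canonical LR(0) collection (I0 = CLOSURE({[S' → . S]}), then GOTO on every symbol after a dot until no new states appear). It has 19 states:
  I0: { [L → . ( L c], [L → .], [S → . L E E], [S → . g E L], [S → . g c L], [S' → . S] }  — shift, reduce
  I1: { [L → ( . L c], [L → . ( L c], [L → .] }  — shift, reduce
  I2: { [E → . ( E L], [E → . L (], [L → . ( L c], [L → .], [S → L . E E] }  — shift, reduce
  I3: { [S' → S .] }  — accept
  I4: { [E → . ( E L], [E → . L (], [L → . ( L c], [L → .], [S → g . E L], [S → g . c L] }  — shift, reduce
  I5: { [E → ( . E L], [E → . ( E L], [E → . L (], [L → ( . L c], [L → . ( L c], [L → .] }  — shift, reduce
  I6: { [L → . ( L c], [L → .], [S → g E . L] }  — shift, reduce
  I7: { [E → L . (] }  — shift
  I8: { [L → . ( L c], [L → .], [S → g c . L] }  — shift, reduce
  I9: { [S → g c L .] }  — reduce
  I10: { [E → L ( .] }  — reduce
  I11: { [S → g E L .] }  — reduce
  I12: { [E → ( E . L], [L → . ( L c], [L → .] }  — shift, reduce
  I13: { [E → L . (], [L → ( L . c] }  — shift
  I14: { [L → ( L c .] }  — reduce
  I15: { [E → ( E L .] }  — reduce
  I16: { [E → . ( E L], [E → . L (], [L → . ( L c], [L → .], [S → L E . E] }  — shift, reduce
  I17: { [S → L E E .] }  — reduce
  I18: { [L → ( L . c] }  — shift

Conflict in state I0:
  Shift-reduce conflict between [L → .] and [L → . ( L c]
So the grammar is NOT LR(0).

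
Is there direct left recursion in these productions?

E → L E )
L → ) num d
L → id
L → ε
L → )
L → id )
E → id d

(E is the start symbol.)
E → L E ): starts with L
L → ) num d: starts with ')'
L → id: starts with id
L → ε: starts with ε
L → ): starts with ')'
L → id ): starts with id
E → id d: starts with id

No direct left recursion found.

Answer: No direct left recursion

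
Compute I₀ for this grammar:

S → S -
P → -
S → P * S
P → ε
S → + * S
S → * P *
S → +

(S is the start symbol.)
First, augment the grammar with S' → S
I₀ = CLOSURE({ [S' → . S] }):
  [S' → . S] has the dot before S: add [S → . S -], [S → . P * S], [S → . + * S], [S → . * P *], [S → . +]
  [S → . P * S] has the dot before P: add [P → . -], [P → .]
No further items can be added.

I₀ = { [P → . -], [P → .], [S → . * P *], [S → . + * S], [S → . +], [S → . P * S], [S → . S -], [S' → . S] }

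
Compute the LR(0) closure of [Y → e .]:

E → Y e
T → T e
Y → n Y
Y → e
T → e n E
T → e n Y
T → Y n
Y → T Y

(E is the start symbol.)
{ [Y → e .] }

To compute CLOSURE, for each item [A → α.Bβ] where B is a non-terminal, add [B → .γ] for all productions B → γ; repeat for the newly added items until nothing changes.

Start with: [Y → e .]
The dot is at the end, so nothing is added.

CLOSURE = { [Y → e .] }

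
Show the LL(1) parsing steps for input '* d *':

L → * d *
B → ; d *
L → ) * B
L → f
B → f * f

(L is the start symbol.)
LL(1) parsing maintains a stack (initially the start symbol over $) and the input. At each step: if the stack top is a terminal, match it against the current input token; if it is a non-terminal N, replace it with the RHS of M[N, lookahead] (the unique production whose predict set contains the lookahead).

Stack is shown with the top on the left.

Stack    Input    Action
------------------------
L $      * d * $  output L → * d *
* d * $  * d * $  match '*'
d * $    d * $    match 'd'
* $      * $      match '*'
$        $        accept

The string is accepted.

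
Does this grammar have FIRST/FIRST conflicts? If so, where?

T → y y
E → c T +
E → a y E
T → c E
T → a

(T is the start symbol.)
A FIRST/FIRST conflict occurs when two productions N → α and N → β for the same non-terminal have FIRST(α) ∩ FIRST(β) ≠ ∅ (with ε ∈ FIRST of a nullable right-hand side, so two nullable alternatives also conflict).

Productions for T:
  T → y y: FIRST = { 'y' }
  T → c E: FIRST = { 'c' }
  T → a: FIRST = { 'a' }
Productions for E:
  E → c T +: FIRST = { 'c' }
  E → a y E: FIRST = { 'a' }

All alternatives of each non-terminal have pairwise disjoint FIRST sets.

Answer: No FIRST/FIRST conflicts.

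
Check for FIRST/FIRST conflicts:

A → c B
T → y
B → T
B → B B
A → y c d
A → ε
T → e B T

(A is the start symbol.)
A FIRST/FIRST conflict occurs when two productions N → α and N → β for the same non-terminal have FIRST(α) ∩ FIRST(β) ≠ ∅ (with ε ∈ FIRST of a nullable right-hand side, so two nullable alternatives also conflict).

FIRST sets of the non-terminals at (or reachable through a nullable prefix from) the front of some alternative:
  FIRST(T) = { 'e', 'y' }
  FIRST(B) = { 'e', 'y' }

Productions for A:
  A → c B: FIRST = { 'c' }
  A → y c d: FIRST = { 'y' }
  A → ε: FIRST = { ε }
Productions for T:
  T → y: FIRST = { 'y' }
  T → e B T: FIRST = { 'e' }
Productions for B:
  B → T: FIRST = { 'e', 'y' }
  B → B B: FIRST = { 'e', 'y' }

Conflict for B: B → T and B → B B
  Overlap: { 'e', 'y' }

Answer: Yes. B → T / B → B B on { 'e', 'y' }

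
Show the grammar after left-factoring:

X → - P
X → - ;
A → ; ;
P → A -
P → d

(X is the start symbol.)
Left-factoring transforms A → αβ₁ | αβ₂ into A → αA' and A' → β₁ | β₂
(α is the longest common prefix among the alternatives). Repeat until
no nonterminal has two alternatives with a common prefix.

Round 1: X has alternatives sharing prefix '-'. Introduce X': X → - X'
  Add: X' → P
  Add: X' → ;

No remaining common prefixes — done.

Resulting grammar:
X → - X'
X' → P
X' → ;
A → ; ;
P → A -
P → d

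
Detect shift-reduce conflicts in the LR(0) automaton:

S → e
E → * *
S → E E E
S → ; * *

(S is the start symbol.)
Augment with S' → S and build the canonical LR(0) collection (I0 = CLOSURE({[S' → . S]}), then GOTO on every symbol after a dot until no new states appear). It has 11 states:
  I0: { [E → . * *], [S → . ; * *], [S → . E E E], [S → . e], [S' → . S] }  — shift
  I1: { [E → * . *] }  — shift
  I2: { [S → ; . * *] }  — shift
  I3: { [E → . * *], [S → E . E E] }  — shift
  I4: { [S' → S .] }  — accept
  I5: { [S → e .] }  — reduce
  I6: { [E → . * *], [S → E E . E] }  — shift
  I7: { [S → E E E .] }  — reduce
  I8: { [S → ; * . *] }  — shift
  I9: { [S → ; * * .] }  — reduce
  I10: { [E → * * .] }  — reduce

No state contains both a complete item and a shift item.

Answer: No shift-reduce conflicts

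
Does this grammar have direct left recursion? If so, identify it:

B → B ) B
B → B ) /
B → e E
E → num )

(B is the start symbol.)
Yes, B is left-recursive

B → B ) B: LEFT RECURSIVE (starts with B)
B → B ) /: LEFT RECURSIVE (starts with B)
B → e E: starts with e
E → num ): starts with num

The grammar has direct left recursion on: B.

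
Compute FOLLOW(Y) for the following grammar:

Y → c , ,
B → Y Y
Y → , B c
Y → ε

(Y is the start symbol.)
To compute FOLLOW(Y), find every occurrence of Y on a right-hand side N → α Y β: add FIRST(β) \ {ε}, and if β is empty or nullable also add FOLLOW(N). Iterate to a fixed point.

Y is the start symbol, so $ ∈ FOLLOW(Y).
In B → Y Y: Y is followed by Y, add FIRST(Y) \ {ε} = { ',', 'c' }
  Y is nullable, so also add FOLLOW(B)
In B → Y Y: Y is at the end, add FOLLOW(B)

The FOLLOW sets referred to above (computed the same way, to a fixed point):
  FOLLOW(B) = { 'c' }

Taking the union: FOLLOW(Y) = { $, ',', 'c' }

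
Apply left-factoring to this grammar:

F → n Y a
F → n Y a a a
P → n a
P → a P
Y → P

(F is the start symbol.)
F → n Y a F'
F' → ε
F' → a a
P → n a
P → a P
Y → P

Left-factoring transforms A → αβ₁ | αβ₂ into A → αA' and A' → β₁ | β₂
(α is the longest common prefix among the alternatives). Repeat until
no nonterminal has two alternatives with a common prefix.

Round 1: F has alternatives sharing prefix 'n Y a'. Introduce F': F → n Y a F'
  Add: F' → ε
  Add: F' → a a

No remaining common prefixes — done.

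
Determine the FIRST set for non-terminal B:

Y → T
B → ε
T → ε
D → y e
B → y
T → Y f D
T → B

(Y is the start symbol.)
{ 'y', ε }

To compute FIRST(B), examine every production with B on the left-hand side, reading each right-hand side left to right until a non-nullable symbol is reached.

From B → ε:
  - ε-production, so ε ∈ FIRST(B)
From B → y:
  - y is a terminal: add 'y' and stop

Collecting: FIRST(B) = { 'y', ε }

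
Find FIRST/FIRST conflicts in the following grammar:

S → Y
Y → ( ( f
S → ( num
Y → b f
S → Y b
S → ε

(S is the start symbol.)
Yes. S → Y / S → '(' num on { '(' }; S → Y / S → Y b on { '(', 'b' }; S → '(' num / S → Y b on { '(' }

FIRST sets of the non-terminals at (or reachable through a nullable prefix from) the front of some alternative:
  FIRST(Y) = { '(', 'b' }

Productions for S:
  S → Y: FIRST = { '(', 'b' }
  S → ( num: FIRST = { '(' }
  S → Y b: FIRST = { '(', 'b' }
  S → ε: FIRST = { ε }
Productions for Y:
  Y → ( ( f: FIRST = { '(' }
  Y → b f: FIRST = { 'b' }

Conflict for S: S → Y and S → ( num
  Overlap: { '(' }
Conflict for S: S → Y and S → Y b
  Overlap: { '(', 'b' }
Conflict for S: S → ( num and S → Y b
  Overlap: { '(' }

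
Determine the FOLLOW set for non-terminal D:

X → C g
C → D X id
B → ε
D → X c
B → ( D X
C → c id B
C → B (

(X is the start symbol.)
To compute FOLLOW(D), find every occurrence of D on a right-hand side N → α D β: add FIRST(β) \ {ε}, and if β is empty or nullable also add FOLLOW(N). Iterate to a fixed point.

In C → D X id: D is followed by X id, add FIRST(X id) \ {ε} = { '(', 'c' }
In B → ( D X: D is followed by X, add FIRST(X) \ {ε} = { '(', 'c' }

Taking the union: FOLLOW(D) = { '(', 'c' }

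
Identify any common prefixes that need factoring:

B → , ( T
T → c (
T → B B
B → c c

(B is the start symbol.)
No, left-factoring is not needed

Left-factoring is needed when two productions for the same non-terminal
share a common prefix on the right-hand side.

Productions for B:
  B → , ( T
  B → c c
Productions for T:
  T → c (
  T → B B

No common prefixes found.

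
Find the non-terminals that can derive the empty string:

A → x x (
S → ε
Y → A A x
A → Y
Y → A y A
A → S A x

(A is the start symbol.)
ε-productions: S → ε
So S is immediately nullable.
No further non-terminal can be added: every production for the remaining non-terminals contains a terminal or a non-nullable non-terminal.
Nullable = { 'S' }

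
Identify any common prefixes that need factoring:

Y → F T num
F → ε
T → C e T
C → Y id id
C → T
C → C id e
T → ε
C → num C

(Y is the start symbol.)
Left-factoring is needed when two productions for the same non-terminal
share a common prefix on the right-hand side.

Productions for T:
  T → C e T
  T → ε
Productions for C:
  C → Y id id
  C → T
  C → C id e
  C → num C

No common prefixes found.

Answer: No, left-factoring is not needed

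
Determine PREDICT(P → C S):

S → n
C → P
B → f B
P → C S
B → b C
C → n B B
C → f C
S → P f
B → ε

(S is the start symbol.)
{ 'f', 'n' }

PREDICT(P → C S) = (FIRST(RHS) \ {ε}) ∪ (FOLLOW(P) if ε ∈ FIRST(RHS), i.e. RHS ⇒* ε)
FIRST(C) = { 'f', 'n' }
FIRST(C S) = { 'f', 'n' }
ε ∉ FIRST(C S), so FOLLOW(P) is not added.
PREDICT(P → C S) = { 'f', 'n' }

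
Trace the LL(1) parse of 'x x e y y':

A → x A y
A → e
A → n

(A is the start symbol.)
LL(1) parsing maintains a stack (initially the start symbol over $) and the input. At each step: if the stack top is a terminal, match it against the current input token; if it is a non-terminal N, replace it with the RHS of M[N, lookahead] (the unique production whose predict set contains the lookahead).

Stack is shown with the top on the left.

Stack      Input        Action
------------------------------
A $        x x e y y $  output A → x A y
x A y $    x x e y y $  match 'x'
A y $      x e y y $    output A → x A y
x A y y $  x e y y $    match 'x'
A y y $    e y y $      output A → e
e y y $    e y y $      match 'e'
y y $      y y $        match 'y'
y $        y $          match 'y'
$          $            accept

The string is accepted.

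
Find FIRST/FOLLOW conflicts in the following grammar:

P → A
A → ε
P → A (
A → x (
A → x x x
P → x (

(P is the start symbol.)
No FIRST/FOLLOW conflicts.

A FIRST/FOLLOW conflict occurs when a non-terminal N has a nullable alternative N → β (β ⇒* ε) and another alternative N → α with FIRST(α) ∩ FOLLOW(N) ≠ ∅: on such a lookahead the parser cannot decide between expanding α and letting N vanish via β.

Nullable non-terminals: A, P.
FIRST sets used below: FIRST(A) = { 'x', ε }

A: nullable alternative(s) A → ε; FOLLOW(A) = { $, '(' }
  A → ε: FIRST \ {ε} = { } — this is the only nullable alternative, skip
  A → x (: FIRST \ {ε} = { 'x' } — disjoint from FOLLOW(A)
  A → x x x: FIRST \ {ε} = { 'x' } — disjoint from FOLLOW(A)

P: nullable alternative(s) P → A; FOLLOW(P) = { $ }
  P → A: FIRST \ {ε} = { 'x' } — this is the only nullable alternative, skip
  P → A (: FIRST \ {ε} = { '(', 'x' } — disjoint from FOLLOW(P)
  P → x (: FIRST \ {ε} = { 'x' } — disjoint from FOLLOW(P)

No FIRST/FOLLOW conflicts found.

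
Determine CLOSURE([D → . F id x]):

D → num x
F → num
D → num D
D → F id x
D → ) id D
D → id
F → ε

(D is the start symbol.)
To compute CLOSURE, for each item [A → α.Bβ] where B is a non-terminal, add [B → .γ] for all productions B → γ; repeat for the newly added items until nothing changes.

Start with: [D → . F id x]
  [D → . F id x] has the dot before F: add [F → . num], [F → .]
No further items can be added.

CLOSURE = { [D → . F id x], [F → . num], [F → .] }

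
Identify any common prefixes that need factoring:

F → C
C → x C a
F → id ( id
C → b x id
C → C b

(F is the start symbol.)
No, left-factoring is not needed

Left-factoring is needed when two productions for the same non-terminal
share a common prefix on the right-hand side.

Productions for F:
  F → C
  F → id ( id
Productions for C:
  C → x C a
  C → b x id
  C → C b

No common prefixes found.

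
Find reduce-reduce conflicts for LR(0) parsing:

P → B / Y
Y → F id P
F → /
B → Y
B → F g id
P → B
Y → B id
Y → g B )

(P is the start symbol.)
Yes — I16: [B → Y .] vs [P → B / Y .]

Augment with P' → P and build the canonical LR(0) collection (I0 = CLOSURE({[P' → . P]}), then GOTO on every symbol after a dot until no new states appear). It has 17 states:
  I0: { [B → . F g id], [B → . Y], [F → . /], [P → . B / Y], [P → . B], [P' → . P], [Y → . B id], [Y → . F id P], [Y → . g B )] }  — shift
  I1: { [F → / .] }  — reduce
  I2: { [P → B . / Y], [P → B .], [Y → B . id] }  — shift, reduce
  I3: { [B → F . g id], [Y → F . id P] }  — shift
  I4: { [P' → P .] }  — accept
  I5: { [B → Y .] }  — reduce
  I6: { [B → . F g id], [B → . Y], [F → . /], [Y → . B id], [Y → . F id P], [Y → . g B )], [Y → g . B )] }  — shift
  I7: { [Y → B . id], [Y → g B . )] }  — shift
  I8: { [Y → g B ) .] }  — reduce
  I9: { [Y → B id .] }  — reduce
  I10: { [B → F g . id] }  — shift
  I11: { [B → . F g id], [B → . Y], [F → . /], [P → . B / Y], [P → . B], [Y → . B id], [Y → . F id P], [Y → . g B )], [Y → F id . P] }  — shift
  I12: { [Y → F id P .] }  — reduce
  I13: { [B → F g id .] }  — reduce
  I14: { [B → . F g id], [B → . Y], [F → . /], [P → B / . Y], [Y → . B id], [Y → . F id P], [Y → . g B )] }  — shift
  I15: { [Y → B . id] }  — shift
  I16: { [B → Y .], [P → B / Y .] }  — 2 reduces

I16 contains complete items [B → Y .], [P → B / Y .] — reduce-reduce conflict.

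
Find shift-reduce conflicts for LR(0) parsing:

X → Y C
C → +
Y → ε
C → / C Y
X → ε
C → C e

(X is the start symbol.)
A shift-reduce conflict occurs when an LR(0) state has both:
  - a complete (reduce) item [A → α .] (dot at the end), and
  - a shift item [B → β . c γ] (dot before a terminal).

Augment with X' → X and build the canonical LR(0) collection (I0 = CLOSURE({[X' → . X]}), then GOTO on every symbol after a dot until no new states appear). It has 9 states:
  I0: { [X → . Y C], [X → .], [X' → . X], [Y → .] }  — 2 reduces
  I1: { [X' → X .] }  — accept
  I2: { [C → . +], [C → . / C Y], [C → . C e], [X → Y . C] }  — shift
  I3: { [C → + .] }  — reduce
  I4: { [C → . +], [C → . / C Y], [C → . C e], [C → / . C Y] }  — shift
  I5: { [C → C . e], [X → Y C .] }  — shift, reduce
  I6: { [C → C e .] }  — reduce
  I7: { [C → / C . Y], [C → C . e], [Y → .] }  — shift, reduce
  I8: { [C → / C Y .] }  — reduce

I5 contains reduce item [X → Y C .] and shift item [C → C . e] — shift-reduce conflict.
I7 contains reduce item [Y → .] and shift item [C → C . e] — shift-reduce conflict.

Answer: Yes — I5: [X → Y C .] vs [C → C . e]; I7: [Y → .] vs [C → C . e]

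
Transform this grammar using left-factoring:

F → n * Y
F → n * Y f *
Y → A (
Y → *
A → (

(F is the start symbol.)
Left-factoring transforms A → αβ₁ | αβ₂ into A → αA' and A' → β₁ | β₂
(α is the longest common prefix among the alternatives). Repeat until
no nonterminal has two alternatives with a common prefix.

Round 1: F has alternatives sharing prefix 'n * Y'. Introduce F': F → n * Y F'
  Add: F' → ε
  Add: F' → f *

No remaining common prefixes — done.

Resulting grammar:
F → n * Y F'
F' → ε
F' → f *
Y → A (
Y → *
A → (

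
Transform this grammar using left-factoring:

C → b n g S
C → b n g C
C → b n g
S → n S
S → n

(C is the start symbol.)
C → b n g C'
C' → S
C' → C
C' → ε
S → n S'
S' → S
S' → ε

Left-factoring transforms A → αβ₁ | αβ₂ into A → αA' and A' → β₁ | β₂
(α is the longest common prefix among the alternatives). Repeat until
no nonterminal has two alternatives with a common prefix.

Round 1: C has alternatives sharing prefix 'b n g'. Introduce C': C → b n g C'
  Add: C' → S
  Add: C' → C
  Add: C' → ε

Round 2: S has alternatives sharing prefix 'n'. Introduce S': S → n S'
  Add: S' → S
  Add: S' → ε

No remaining common prefixes — done.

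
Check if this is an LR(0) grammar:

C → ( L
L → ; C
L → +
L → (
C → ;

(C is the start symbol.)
Augment with C' → C and build the canonical LR(0) collection (I0 = CLOSURE({[C' → . C]}), then GOTO on every symbol after a dot until no new states appear). It has 9 states:
  I0: { [C → . ( L], [C → . ;], [C' → . C] }  — shift
  I1: { [C → ( . L], [L → . (], [L → . +], [L → . ; C] }  — shift
  I2: { [C → ; .] }  — reduce
  I3: { [C' → C .] }  — accept
  I4: { [L → ( .] }  — reduce
  I5: { [L → + .] }  — reduce
  I6: { [C → . ( L], [C → . ;], [L → ; . C] }  — shift
  I7: { [C → ( L .] }  — reduce
  I8: { [L → ; C .] }  — reduce

Every state is either a pure shift/goto state or contains exactly one complete item and nothing to shift — no conflicts. The grammar is LR(0).

Answer: Yes, the grammar is LR(0)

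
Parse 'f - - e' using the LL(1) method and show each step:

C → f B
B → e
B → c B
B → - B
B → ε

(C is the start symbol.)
Stack is shown with the top on the left.

Stack  Input      Action
------------------------
C $    f - - e $  output C → f B
f B $  f - - e $  match 'f'
B $    - - e $    output B → - B
- B $  - - e $    match '-'
B $    - e $      output B → - B
- B $  - e $      match '-'
B $    e $        output B → e
e $    e $        match 'e'
$      $          accept

The string is accepted.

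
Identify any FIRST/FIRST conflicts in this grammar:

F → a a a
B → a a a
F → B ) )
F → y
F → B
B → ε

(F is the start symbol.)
Yes. F → a a a / F → B ')' ')' on { 'a' }; F → a a a / F → B on { 'a' }; F → B ')' ')' / F → B on { 'a' }

FIRST sets of the non-terminals at (or reachable through a nullable prefix from) the front of some alternative:
  FIRST(B) = { 'a', ε }

Productions for F:
  F → a a a: FIRST = { 'a' }
  F → B ) ): FIRST = { ')', 'a' }
  F → y: FIRST = { 'y' }
  F → B: FIRST = { 'a', ε }
Productions for B:
  B → a a a: FIRST = { 'a' }
  B → ε: FIRST = { ε }

Conflict for F: F → a a a and F → B ) )
  Overlap: { 'a' }
Conflict for F: F → a a a and F → B
  Overlap: { 'a' }
Conflict for F: F → B ) ) and F → B
  Overlap: { 'a' }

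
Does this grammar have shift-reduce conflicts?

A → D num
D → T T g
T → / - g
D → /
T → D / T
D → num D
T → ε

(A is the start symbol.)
Yes — I0: [T → .] vs [D → . /]; I1: [D → / .] vs [T → / . - g]; I4: [T → .] vs [D → . /]; I5: [T → .] vs [D → . /]; I6: [D → num D .] vs [T → D . / T]; I7: [T → .] vs [D → . /]; I9: [T → .] vs [D → . /]; I10: [T → .] vs [D → . /]

Augment with A' → A and build the canonical LR(0) collection (I0 = CLOSURE({[A' → . A]}), then GOTO on every symbol after a dot until no new states appear). It has 15 states:
  I0: { [A → . D num], [A' → . A], [D → . /], [D → . T T g], [D → . num D], [T → . / - g], [T → . D / T], [T → .] }  — shift, reduce
  I1: { [D → / .], [T → / . - g] }  — shift, reduce
  I2: { [A' → A .] }  — accept
  I3: { [A → D . num], [T → D . / T] }  — shift
  I4: { [D → . /], [D → . T T g], [D → . num D], [D → T . T g], [T → . / - g], [T → . D / T], [T → .] }  — shift, reduce
  I5: { [D → . /], [D → . T T g], [D → . num D], [D → num . D], [T → . / - g], [T → . D / T], [T → .] }  — shift, reduce
  I6: { [D → num D .], [T → D . / T] }  — shift, reduce
  I7: { [D → . /], [D → . T T g], [D → . num D], [T → . / - g], [T → . D / T], [T → .], [T → D / . T] }  — shift, reduce
  I8: { [T → D . / T] }  — shift
  I9: { [D → . /], [D → . T T g], [D → . num D], [D → T . T g], [T → . / - g], [T → . D / T], [T → .], [T → D / T .] }  — shift, 2 reduces
  I10: { [D → . /], [D → . T T g], [D → . num D], [D → T . T g], [D → T T . g], [T → . / - g], [T → . D / T], [T → .] }  — shift, reduce
  I11: { [D → T T g .] }  — reduce
  I12: { [A → D num .] }  — reduce
  I13: { [T → / - . g] }  — shift
  I14: { [T → / - g .] }  — reduce

I0 contains reduce item [T → .] and shift items [D → . /], [D → . num D], [T → . / - g] — shift-reduce conflict.
I1 contains reduce item [D → / .] and shift item [T → / . - g] — shift-reduce conflict.
I4 contains reduce item [T → .] and shift items [D → . /], [D → . num D], [T → . / - g] — shift-reduce conflict.
I5 contains reduce item [T → .] and shift items [D → . /], [D → . num D], [T → . / - g] — shift-reduce conflict.
I6 contains reduce item [D → num D .] and shift item [T → D . / T] — shift-reduce conflict.
I7 contains reduce item [T → .] and shift items [D → . /], [D → . num D], [T → . / - g] — shift-reduce conflict.
I9 contains reduce items [T → .], [T → D / T .] and shift items [D → . /], [D → . num D], [T → . / - g] — shift-reduce conflict.
I10 contains reduce item [T → .] and shift items [D → . /], [D → T T . g], [D → . num D], [T → . / - g] — shift-reduce conflict.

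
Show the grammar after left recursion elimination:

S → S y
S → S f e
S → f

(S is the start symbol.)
S → f S'
S' → y S'
S' → f e S'
S' → ε

S is directly left-recursive. The standard transformation for
  A → A α₁ | ... | A α_m | β₁ | ... | β_n
is
  A  → β₁ A' | ... | β_n A'
  A' → α₁ A' | ... | α_m A' | ε

S → f becomes S → f S'
S → S y becomes S' → y S'
S → S f e becomes S' → f e S'
Add S' → ε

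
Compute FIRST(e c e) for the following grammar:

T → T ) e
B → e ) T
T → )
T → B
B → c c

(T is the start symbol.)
{ 'e' }

To compute FIRST(e c e), process the symbols left to right:
Symbol e is a terminal. Add 'e' and stop.
FIRST(e c e) = { 'e' }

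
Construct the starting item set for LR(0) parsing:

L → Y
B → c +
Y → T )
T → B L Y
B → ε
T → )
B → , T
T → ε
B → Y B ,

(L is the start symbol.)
{ [B → . , T], [B → . Y B ,], [B → . c +], [B → .], [L → . Y], [L' → . L], [T → . )], [T → . B L Y], [T → .], [Y → . T )] }

First, augment the grammar with L' → L
I₀ = CLOSURE({ [L' → . L] }):
  [L' → . L] has the dot before L: add [L → . Y]
  [L → . Y] has the dot before Y: add [Y → . T )]
  [Y → . T )] has the dot before T: add [T → . B L Y], [T → . )], [T → .]
  [T → . B L Y] has the dot before B: add [B → . c +], [B → .], [B → . , T], [B → . Y B ,]
No further items can be added.

I₀ = { [B → . , T], [B → . Y B ,], [B → . c +], [B → .], [L → . Y], [L' → . L], [T → . )], [T → . B L Y], [T → .], [Y → . T )] }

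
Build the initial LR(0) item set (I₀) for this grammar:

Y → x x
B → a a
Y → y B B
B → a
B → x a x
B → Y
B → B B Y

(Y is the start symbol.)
{ [Y → . x x], [Y → . y B B], [Y' → . Y] }

First, augment the grammar with Y' → Y
I₀ = CLOSURE({ [Y' → . Y] }):
  [Y' → . Y] has the dot before Y: add [Y → . x x], [Y → . y B B]
No further items can be added.

I₀ = { [Y → . x x], [Y → . y B B], [Y' → . Y] }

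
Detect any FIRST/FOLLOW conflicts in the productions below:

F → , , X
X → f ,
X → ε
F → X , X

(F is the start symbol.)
No FIRST/FOLLOW conflicts.

A FIRST/FOLLOW conflict occurs when a non-terminal N has a nullable alternative N → β (β ⇒* ε) and another alternative N → α with FIRST(α) ∩ FOLLOW(N) ≠ ∅: on such a lookahead the parser cannot decide between expanding α and letting N vanish via β.

Nullable non-terminals: X.

X: nullable alternative(s) X → ε; FOLLOW(X) = { $, ',' }
  X → f ,: FIRST \ {ε} = { 'f' } — disjoint from FOLLOW(X)
  X → ε: FIRST \ {ε} = { } — this is the only nullable alternative, skip

F has no nullable alternative, so no FIRST/FOLLOW check is needed there.

No FIRST/FOLLOW conflicts found.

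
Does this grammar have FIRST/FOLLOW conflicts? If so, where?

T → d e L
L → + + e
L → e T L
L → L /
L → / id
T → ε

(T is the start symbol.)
A FIRST/FOLLOW conflict occurs when a non-terminal N has a nullable alternative N → β (β ⇒* ε) and another alternative N → α with FIRST(α) ∩ FOLLOW(N) ≠ ∅: on such a lookahead the parser cannot decide between expanding α and letting N vanish via β.

Nullable non-terminals: T.

T: nullable alternative(s) T → ε; FOLLOW(T) = { $, '+', '/', 'e' }
  T → d e L: FIRST \ {ε} = { 'd' } — disjoint from FOLLOW(T)
  T → ε: FIRST \ {ε} = { } — this is the only nullable alternative, skip

L has no nullable alternative, so no FIRST/FOLLOW check is needed there.

No FIRST/FOLLOW conflicts found.

Answer: No FIRST/FOLLOW conflicts.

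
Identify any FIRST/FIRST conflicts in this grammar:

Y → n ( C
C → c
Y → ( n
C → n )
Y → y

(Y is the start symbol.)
Productions for Y:
  Y → n ( C: FIRST = { 'n' }
  Y → ( n: FIRST = { '(' }
  Y → y: FIRST = { 'y' }
Productions for C:
  C → c: FIRST = { 'c' }
  C → n ): FIRST = { 'n' }

All alternatives of each non-terminal have pairwise disjoint FIRST sets.

Answer: No FIRST/FIRST conflicts.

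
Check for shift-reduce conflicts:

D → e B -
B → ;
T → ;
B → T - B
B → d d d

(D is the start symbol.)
A shift-reduce conflict occurs when an LR(0) state has both:
  - a complete (reduce) item [A → α .] (dot at the end), and
  - a shift item [B → β . c γ] (dot before a terminal).

Augment with D' → D and build the canonical LR(0) collection (I0 = CLOSURE({[D' → . D]}), then GOTO on every symbol after a dot until no new states appear). It has 12 states:
  I0: { [D → . e B -], [D' → . D] }  — shift
  I1: { [D' → D .] }  — accept
  I2: { [B → . ;], [B → . T - B], [B → . d d d], [D → e . B -], [T → . ;] }  — shift
  I3: { [B → ; .], [T → ; .] }  — 2 reduces
  I4: { [D → e B . -] }  — shift
  I5: { [B → T . - B] }  — shift
  I6: { [B → d . d d] }  — shift
  I7: { [B → d d . d] }  — shift
  I8: { [B → d d d .] }  — reduce
  I9: { [B → . ;], [B → . T - B], [B → . d d d], [B → T - . B], [T → . ;] }  — shift
  I10: { [B → T - B .] }  — reduce
  I11: { [D → e B - .] }  — reduce

No state contains both a complete item and a shift item.

Answer: No shift-reduce conflicts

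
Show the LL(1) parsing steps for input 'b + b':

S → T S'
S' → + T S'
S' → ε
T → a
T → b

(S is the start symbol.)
LL(1) parsing maintains a stack (initially the start symbol over $) and the input. At each step: if the stack top is a terminal, match it against the current input token; if it is a non-terminal N, replace it with the RHS of M[N, lookahead] (the unique production whose predict set contains the lookahead).

Stack is shown with the top on the left.

Stack     Input    Action
-------------------------
S $       b + b $  output S → T S'
T S' $    b + b $  output T → b
b S' $    b + b $  match 'b'
S' $      + b $    output S' → + T S'
+ T S' $  + b $    match '+'
T S' $    b $      output T → b
b S' $    b $      match 'b'
S' $      $        output S' → ε
$         $        accept

The string is accepted.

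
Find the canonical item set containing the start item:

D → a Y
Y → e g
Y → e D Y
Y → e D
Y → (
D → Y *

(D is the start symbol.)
{ [D → . Y *], [D → . a Y], [D' → . D], [Y → . (], [Y → . e D Y], [Y → . e D], [Y → . e g] }

First, augment the grammar with D' → D
I₀ = CLOSURE({ [D' → . D] }):
  [D' → . D] has the dot before D: add [D → . a Y], [D → . Y *]
  [D → . Y *] has the dot before Y: add [Y → . e g], [Y → . e D Y], [Y → . e D], [Y → . (]
No further items can be added.

I₀ = { [D → . Y *], [D → . a Y], [D' → . D], [Y → . (], [Y → . e D Y], [Y → . e D], [Y → . e g] }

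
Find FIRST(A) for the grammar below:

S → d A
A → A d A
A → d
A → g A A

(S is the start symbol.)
{ 'd', 'g' }

From A → A d A:
  - A is the symbol being defined: contributes nothing new
    A is not nullable, so stop
From A → d:
  - d is a terminal: add 'd' and stop
From A → g A A:
  - g is a terminal: add 'g' and stop

Collecting: FIRST(A) = { 'd', 'g' }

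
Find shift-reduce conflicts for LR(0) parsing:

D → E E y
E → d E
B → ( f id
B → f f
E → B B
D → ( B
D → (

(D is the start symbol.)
A shift-reduce conflict occurs when an LR(0) state has both:
  - a complete (reduce) item [A → α .] (dot at the end), and
  - a shift item [B → β . c γ] (dot before a terminal).

Augment with D' → D and build the canonical LR(0) collection (I0 = CLOSURE({[D' → . D]}), then GOTO on every symbol after a dot until no new states appear). It has 17 states:
  I0: { [B → . ( f id], [B → . f f], [D → . ( B], [D → . (], [D → . E E y], [D' → . D], [E → . B B], [E → . d E] }  — shift
  I1: { [B → ( . f id], [B → . ( f id], [B → . f f], [D → ( . B], [D → ( .] }  — shift, reduce
  I2: { [B → . ( f id], [B → . f f], [E → B . B] }  — shift
  I3: { [D' → D .] }  — accept
  I4: { [B → . ( f id], [B → . f f], [D → E . E y], [E → . B B], [E → . d E] }  — shift
  I5: { [B → . ( f id], [B → . f f], [E → . B B], [E → . d E], [E → d . E] }  — shift
  I6: { [B → f . f] }  — shift
  I7: { [B → f f .] }  — reduce
  I8: { [B → ( . f id] }  — shift
  I9: { [E → d E .] }  — reduce
  I10: { [B → ( f . id] }  — shift
  I11: { [B → ( f id .] }  — reduce
  I12: { [D → E E . y] }  — shift
  I13: { [D → E E y .] }  — reduce
  I14: { [E → B B .] }  — reduce
  I15: { [D → ( B .] }  — reduce
  I16: { [B → ( f . id], [B → f . f] }  — shift

I1 contains reduce item [D → ( .] and shift items [B → . ( f id], [B → ( . f id], [B → . f f] — shift-reduce conflict.

Answer: Yes — I1: [D → ( .] vs [B → . ( f id]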